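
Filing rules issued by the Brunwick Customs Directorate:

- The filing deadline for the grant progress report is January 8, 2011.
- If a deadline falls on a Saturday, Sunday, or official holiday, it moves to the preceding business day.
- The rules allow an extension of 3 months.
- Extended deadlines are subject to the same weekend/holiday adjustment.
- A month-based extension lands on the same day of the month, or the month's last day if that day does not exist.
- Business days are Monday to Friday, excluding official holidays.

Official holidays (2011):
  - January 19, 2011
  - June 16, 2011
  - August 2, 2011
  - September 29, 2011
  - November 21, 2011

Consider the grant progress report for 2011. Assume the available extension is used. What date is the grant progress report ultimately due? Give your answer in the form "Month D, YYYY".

April 7, 2011

The stated deadline is January 8, 2011.
Because January 8, 2011 is a Saturday, the deadline becomes January 7, 2011 (Friday).
Applying the 3 months extension: 3 months after January 7, 2011 is April 7, 2011.
April 7, 2011 is a Thursday and not a listed holiday, so it stands.
So the filing is due April 7, 2011.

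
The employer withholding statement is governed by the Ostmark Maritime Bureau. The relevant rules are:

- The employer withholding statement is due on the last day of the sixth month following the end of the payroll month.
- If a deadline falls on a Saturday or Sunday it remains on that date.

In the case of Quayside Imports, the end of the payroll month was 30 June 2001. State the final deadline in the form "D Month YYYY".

31 December 2001

The sixth month after 30 June 2001 is December 2001, whose last day is 31 December 2001.
31 December 2001 falls on a Monday. The rules make no weekend/holiday allowance, so it remains 31 December 2001.
The final due date is 31 December 2001.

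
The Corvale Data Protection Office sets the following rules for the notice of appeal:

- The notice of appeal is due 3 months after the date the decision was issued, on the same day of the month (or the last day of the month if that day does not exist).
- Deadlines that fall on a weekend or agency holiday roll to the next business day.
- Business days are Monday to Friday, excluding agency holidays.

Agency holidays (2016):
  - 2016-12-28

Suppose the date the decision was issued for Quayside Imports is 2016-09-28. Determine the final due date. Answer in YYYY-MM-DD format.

2016-12-29

3 months from 2016-09-28 is 2016-12-28.
2016-12-28 is a listed holiday, so it moves to the next business day, 2016-12-29 (Thursday).
So the filing is due 2016-12-29.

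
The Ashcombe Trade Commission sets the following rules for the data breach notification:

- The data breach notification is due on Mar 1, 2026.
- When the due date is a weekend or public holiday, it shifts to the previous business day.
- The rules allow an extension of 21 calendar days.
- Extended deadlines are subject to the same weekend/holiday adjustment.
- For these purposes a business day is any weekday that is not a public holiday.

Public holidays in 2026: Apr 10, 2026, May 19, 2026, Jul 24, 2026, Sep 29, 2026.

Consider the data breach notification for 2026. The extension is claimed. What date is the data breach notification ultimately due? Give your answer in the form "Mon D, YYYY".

The statutory due date is Mar 1, 2026.
Because Mar 1, 2026 is a Sunday, the deadline becomes Feb 27, 2026 (Friday).
Add the 21 calendar-day extension to Feb 27, 2026: Mar 20, 2026.
Mar 20, 2026 (Friday) is already a business day.
The final due date is Mar 20, 2026.

Mar 20, 2026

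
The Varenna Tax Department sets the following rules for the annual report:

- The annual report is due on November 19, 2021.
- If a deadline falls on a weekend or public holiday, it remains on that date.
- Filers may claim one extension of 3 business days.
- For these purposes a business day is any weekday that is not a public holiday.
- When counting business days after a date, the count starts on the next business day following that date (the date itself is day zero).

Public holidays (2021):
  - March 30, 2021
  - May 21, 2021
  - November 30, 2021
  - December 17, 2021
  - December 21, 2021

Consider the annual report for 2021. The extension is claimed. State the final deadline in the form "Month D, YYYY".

The statutory due date is November 19, 2021.
November 19, 2021 falls on a Friday. The rules make no weekend/holiday allowance, so it remains November 19, 2021.
Counting 3 further business days from November 19, 2021 reaches November 24, 2021.
No adjustment is made for weekends or holidays, so November 24, 2021 stands.
Final deadline: November 24, 2021.

November 24, 2021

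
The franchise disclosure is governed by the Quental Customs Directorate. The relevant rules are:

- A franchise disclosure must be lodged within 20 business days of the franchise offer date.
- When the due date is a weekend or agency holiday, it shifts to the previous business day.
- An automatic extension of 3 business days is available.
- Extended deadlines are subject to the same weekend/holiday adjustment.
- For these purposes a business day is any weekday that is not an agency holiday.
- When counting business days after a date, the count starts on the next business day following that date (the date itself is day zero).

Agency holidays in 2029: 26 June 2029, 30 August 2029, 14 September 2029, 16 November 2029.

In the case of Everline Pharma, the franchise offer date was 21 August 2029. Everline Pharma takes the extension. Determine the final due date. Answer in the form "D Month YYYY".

Starting the day after 21 August 2029 and counting 20 business days lands on 20 September 2029.
20 September 2029 is a Thursday and not a listed holiday, so it stands.
Applying the 3-business-day extension: 3 business days after 20 September 2029 is 25 September 2029.
25 September 2029 (Tuesday) is already a business day.
Final deadline: 25 September 2029.

25 September 2029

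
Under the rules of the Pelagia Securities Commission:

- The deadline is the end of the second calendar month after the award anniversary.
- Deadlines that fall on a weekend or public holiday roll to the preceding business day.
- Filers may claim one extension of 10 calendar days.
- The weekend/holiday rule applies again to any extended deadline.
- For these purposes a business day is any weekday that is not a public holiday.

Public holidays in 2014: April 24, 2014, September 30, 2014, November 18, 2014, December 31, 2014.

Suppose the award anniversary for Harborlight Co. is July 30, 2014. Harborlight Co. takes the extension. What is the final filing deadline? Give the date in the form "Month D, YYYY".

October 9, 2014

2 months after July 30, 2014 is September 2014; that month ends on September 30, 2014.
Because September 30, 2014 is a listed holiday, the deadline becomes September 29, 2014 (Monday).
Add the 10 calendar-day extension to September 29, 2014: October 9, 2014.
Since October 9, 2014 is a Thursday and not a holiday, the date is unchanged.
Final deadline: October 9, 2014.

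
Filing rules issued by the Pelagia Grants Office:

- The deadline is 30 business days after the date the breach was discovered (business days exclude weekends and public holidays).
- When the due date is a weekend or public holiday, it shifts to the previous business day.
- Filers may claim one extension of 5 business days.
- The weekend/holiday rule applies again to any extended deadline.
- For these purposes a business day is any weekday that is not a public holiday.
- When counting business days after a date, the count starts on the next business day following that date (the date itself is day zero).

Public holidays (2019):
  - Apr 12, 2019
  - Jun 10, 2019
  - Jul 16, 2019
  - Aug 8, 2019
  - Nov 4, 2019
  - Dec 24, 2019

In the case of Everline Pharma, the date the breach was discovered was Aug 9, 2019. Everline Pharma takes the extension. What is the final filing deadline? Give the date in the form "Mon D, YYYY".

Sep 27, 2019

Starting the day after Aug 9, 2019 and counting 30 business days lands on Sep 20, 2019.
Since Sep 20, 2019 is a Friday and not a holiday, the date is unchanged.
The 5-business-day extension runs from Sep 20, 2019 to Sep 27, 2019.
Sep 27, 2019 falls on a Friday, which is a business day, so no adjustment is needed.
Final deadline: Sep 27, 2019.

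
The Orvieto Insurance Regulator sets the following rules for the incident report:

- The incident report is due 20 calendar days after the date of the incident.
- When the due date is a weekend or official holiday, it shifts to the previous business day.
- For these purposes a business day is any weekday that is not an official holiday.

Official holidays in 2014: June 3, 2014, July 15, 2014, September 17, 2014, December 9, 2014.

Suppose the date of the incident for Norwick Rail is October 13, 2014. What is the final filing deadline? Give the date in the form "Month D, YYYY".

October 31, 2014

Adding 20 calendar days to October 13, 2014 gives November 2, 2014.
November 2, 2014 is a Sunday, so it moves to the preceding business day, October 31, 2014 (Friday).
So the filing is due October 31, 2014.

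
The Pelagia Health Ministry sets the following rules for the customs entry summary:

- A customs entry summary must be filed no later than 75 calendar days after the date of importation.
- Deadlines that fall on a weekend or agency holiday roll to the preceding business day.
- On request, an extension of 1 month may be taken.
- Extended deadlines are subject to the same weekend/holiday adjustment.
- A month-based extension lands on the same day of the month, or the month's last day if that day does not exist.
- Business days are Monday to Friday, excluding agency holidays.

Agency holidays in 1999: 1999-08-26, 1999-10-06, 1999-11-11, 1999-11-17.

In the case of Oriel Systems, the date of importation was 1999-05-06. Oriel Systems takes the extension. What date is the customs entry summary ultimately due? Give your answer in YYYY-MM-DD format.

1999-08-20

From 1999-05-06, 75 calendar days later is 1999-07-20.
1999-07-20 (Tuesday) is already a business day.
Applying the 1 month extension: 1 month after 1999-07-20 is 1999-08-20.
Since 1999-08-20 is a Friday and not a holiday, the date is unchanged.
The final due date is 1999-08-20.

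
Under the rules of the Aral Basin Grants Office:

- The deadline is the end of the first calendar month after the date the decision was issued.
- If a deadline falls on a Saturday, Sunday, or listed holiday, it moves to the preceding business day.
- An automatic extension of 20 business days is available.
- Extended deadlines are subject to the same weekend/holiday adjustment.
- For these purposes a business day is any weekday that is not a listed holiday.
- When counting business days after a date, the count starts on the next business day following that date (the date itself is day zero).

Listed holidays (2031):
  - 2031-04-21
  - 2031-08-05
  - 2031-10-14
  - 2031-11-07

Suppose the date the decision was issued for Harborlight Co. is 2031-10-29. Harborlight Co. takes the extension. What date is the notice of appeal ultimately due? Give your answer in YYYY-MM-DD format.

2031-12-26

1 month after 2031-10-29 falls in November 2031; the last day of that month is 2031-11-30.
2031-11-30 is a Sunday; the preceding business day is 2031-11-28 (Friday).
Applying the 20-business-day extension: 20 business days after 2031-11-28 is 2031-12-26.
2031-12-26 is a Friday and not a listed holiday, so it stands.
Final deadline: 2031-12-26.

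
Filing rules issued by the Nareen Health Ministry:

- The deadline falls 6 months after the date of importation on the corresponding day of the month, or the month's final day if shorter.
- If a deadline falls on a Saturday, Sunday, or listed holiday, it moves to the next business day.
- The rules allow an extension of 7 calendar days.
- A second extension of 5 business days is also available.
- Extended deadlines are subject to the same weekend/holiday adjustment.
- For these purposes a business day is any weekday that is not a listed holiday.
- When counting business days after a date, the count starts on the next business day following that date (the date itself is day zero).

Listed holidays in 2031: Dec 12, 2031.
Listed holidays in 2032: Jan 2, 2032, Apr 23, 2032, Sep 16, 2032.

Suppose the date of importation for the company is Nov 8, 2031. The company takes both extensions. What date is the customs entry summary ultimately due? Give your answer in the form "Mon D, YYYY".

May 24, 2032

6 months after Nov 8, 2031, on the same day of the month, is May 8, 2032.
Because May 8, 2032 is a Saturday, the deadline becomes May 10, 2032 (Monday).
Applying the 7-calendar-day extension: May 10, 2032 + 7 days = May 17, 2032.
May 17, 2032 is a Monday and not a listed holiday, so it stands.
Counting 5 further business days from May 17, 2032 reaches May 24, 2032.
May 24, 2032 (Monday) is already a business day.
Deadline: May 24, 2032.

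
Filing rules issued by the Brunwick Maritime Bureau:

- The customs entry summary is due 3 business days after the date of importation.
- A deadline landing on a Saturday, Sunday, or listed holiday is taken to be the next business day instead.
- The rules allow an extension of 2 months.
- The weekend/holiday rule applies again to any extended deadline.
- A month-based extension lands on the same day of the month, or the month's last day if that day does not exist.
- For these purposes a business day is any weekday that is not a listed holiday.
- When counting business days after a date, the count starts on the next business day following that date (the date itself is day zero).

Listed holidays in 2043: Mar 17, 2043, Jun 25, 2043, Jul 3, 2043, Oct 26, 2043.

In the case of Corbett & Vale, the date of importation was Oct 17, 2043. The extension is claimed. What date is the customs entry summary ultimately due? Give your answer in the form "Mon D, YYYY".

Dec 21, 2043

Starting the day after Oct 17, 2043 and counting 3 business days lands on Oct 21, 2043.
Since Oct 21, 2043 is a Wednesday and not a holiday, the date is unchanged.
The 2 months extension carries Oct 21, 2043 to Dec 21, 2043.
Dec 21, 2043 is a Monday and not a listed holiday, so it stands.
So the filing is due Dec 21, 2043.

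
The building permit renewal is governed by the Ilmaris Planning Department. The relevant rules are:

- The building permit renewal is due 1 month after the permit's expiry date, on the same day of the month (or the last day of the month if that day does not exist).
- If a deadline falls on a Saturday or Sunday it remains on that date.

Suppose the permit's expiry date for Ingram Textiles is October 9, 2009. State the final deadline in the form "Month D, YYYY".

1 month from October 9, 2009 is November 9, 2009.
November 9, 2009 falls on a Monday. The rules make no weekend/holiday allowance, so it remains November 9, 2009.
The final due date is November 9, 2009.

November 9, 2009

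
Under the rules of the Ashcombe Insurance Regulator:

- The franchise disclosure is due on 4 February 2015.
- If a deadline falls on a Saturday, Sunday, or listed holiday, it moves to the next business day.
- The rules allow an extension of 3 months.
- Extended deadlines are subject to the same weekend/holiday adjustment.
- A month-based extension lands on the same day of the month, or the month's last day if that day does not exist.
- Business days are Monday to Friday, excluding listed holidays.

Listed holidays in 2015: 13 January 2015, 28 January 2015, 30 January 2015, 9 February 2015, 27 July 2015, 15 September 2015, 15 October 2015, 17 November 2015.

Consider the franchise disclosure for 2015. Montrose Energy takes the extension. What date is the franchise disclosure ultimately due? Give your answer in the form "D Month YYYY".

4 May 2015

The statutory due date is 4 February 2015.
4 February 2015 is a Wednesday and not a listed holiday, so it stands.
Applying the 3 months extension: 3 months after 4 February 2015 is 4 May 2015.
4 May 2015 falls on a Monday, which is a business day, so no adjustment is needed.
The final due date is 4 May 2015.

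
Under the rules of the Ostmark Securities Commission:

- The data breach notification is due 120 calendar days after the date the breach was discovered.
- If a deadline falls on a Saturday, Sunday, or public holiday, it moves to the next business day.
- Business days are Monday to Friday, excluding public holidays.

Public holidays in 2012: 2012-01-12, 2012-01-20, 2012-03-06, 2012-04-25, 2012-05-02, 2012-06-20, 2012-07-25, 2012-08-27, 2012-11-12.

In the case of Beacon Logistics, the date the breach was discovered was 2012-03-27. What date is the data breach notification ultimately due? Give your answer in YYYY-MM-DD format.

2012-07-26

From 2012-03-27, 120 calendar days later is 2012-07-25.
2012-07-25 falls on a listed holiday. Rolling to the next business day gives 2012-07-26, a Thursday.
Final deadline: 2012-07-26.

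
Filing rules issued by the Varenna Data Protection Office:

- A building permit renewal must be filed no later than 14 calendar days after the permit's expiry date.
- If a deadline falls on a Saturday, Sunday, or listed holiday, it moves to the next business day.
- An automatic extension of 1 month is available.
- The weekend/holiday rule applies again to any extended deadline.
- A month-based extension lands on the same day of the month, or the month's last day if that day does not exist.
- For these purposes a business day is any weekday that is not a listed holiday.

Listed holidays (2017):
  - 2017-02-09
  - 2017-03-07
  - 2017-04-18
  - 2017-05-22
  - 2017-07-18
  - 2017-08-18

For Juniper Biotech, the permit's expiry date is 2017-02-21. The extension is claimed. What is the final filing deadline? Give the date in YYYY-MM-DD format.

14 calendar days after 2017-02-21 is 2017-03-07.
2017-03-07 is a listed holiday, so it moves to the next business day, 2017-03-08 (Wednesday).
Add 1 month to 2017-03-08: 2017-04-08.
2017-04-08 is a Saturday, so it moves to the next business day, 2017-04-10 (Monday).
So the filing is due 2017-04-10.

2017-04-10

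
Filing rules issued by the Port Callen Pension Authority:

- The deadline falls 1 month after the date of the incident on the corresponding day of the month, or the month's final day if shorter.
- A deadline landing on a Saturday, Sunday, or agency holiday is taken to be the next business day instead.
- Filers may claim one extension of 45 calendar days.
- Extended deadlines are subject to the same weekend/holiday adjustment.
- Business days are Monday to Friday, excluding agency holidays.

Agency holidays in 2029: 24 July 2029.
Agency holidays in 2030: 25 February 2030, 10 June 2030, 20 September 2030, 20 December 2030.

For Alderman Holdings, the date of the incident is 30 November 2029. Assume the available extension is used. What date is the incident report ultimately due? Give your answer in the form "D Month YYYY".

1 month from 30 November 2029 is 30 December 2029.
30 December 2029 is a Sunday; the next business day is 31 December 2029 (Monday).
Applying the 45-calendar-day extension: 31 December 2029 + 45 days = 14 February 2030.
14 February 2030 is a Thursday and not a listed holiday, so it stands.
The final due date is 14 February 2030.

14 February 2030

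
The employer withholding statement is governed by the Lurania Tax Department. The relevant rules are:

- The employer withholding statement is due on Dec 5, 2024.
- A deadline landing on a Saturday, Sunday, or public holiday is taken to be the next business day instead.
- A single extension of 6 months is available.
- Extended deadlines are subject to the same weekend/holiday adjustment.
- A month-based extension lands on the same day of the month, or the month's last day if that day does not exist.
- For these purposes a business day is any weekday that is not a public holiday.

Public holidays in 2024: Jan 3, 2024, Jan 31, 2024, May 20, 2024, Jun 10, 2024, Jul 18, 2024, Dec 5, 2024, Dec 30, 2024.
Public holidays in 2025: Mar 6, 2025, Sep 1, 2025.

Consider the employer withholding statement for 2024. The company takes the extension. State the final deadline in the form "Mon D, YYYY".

Jun 6, 2025

The statutory due date is Dec 5, 2024.
Because Dec 5, 2024 is a listed holiday, the deadline becomes Dec 6, 2024 (Friday).
The 6 months extension carries Dec 6, 2024 to Jun 6, 2025.
Jun 6, 2025 (Friday) is already a business day.
Deadline: Jun 6, 2025.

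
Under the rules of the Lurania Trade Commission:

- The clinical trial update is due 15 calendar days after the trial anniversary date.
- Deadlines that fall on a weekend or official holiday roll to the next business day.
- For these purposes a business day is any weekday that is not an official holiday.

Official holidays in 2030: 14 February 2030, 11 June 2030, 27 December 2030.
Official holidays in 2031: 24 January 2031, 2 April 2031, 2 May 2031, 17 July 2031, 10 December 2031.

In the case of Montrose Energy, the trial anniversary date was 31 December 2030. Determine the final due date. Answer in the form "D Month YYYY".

Adding 15 calendar days to 31 December 2030 gives 15 January 2031.
15 January 2031 is a Wednesday and not a listed holiday, so it stands.
So the filing is due 15 January 2031.

15 January 2031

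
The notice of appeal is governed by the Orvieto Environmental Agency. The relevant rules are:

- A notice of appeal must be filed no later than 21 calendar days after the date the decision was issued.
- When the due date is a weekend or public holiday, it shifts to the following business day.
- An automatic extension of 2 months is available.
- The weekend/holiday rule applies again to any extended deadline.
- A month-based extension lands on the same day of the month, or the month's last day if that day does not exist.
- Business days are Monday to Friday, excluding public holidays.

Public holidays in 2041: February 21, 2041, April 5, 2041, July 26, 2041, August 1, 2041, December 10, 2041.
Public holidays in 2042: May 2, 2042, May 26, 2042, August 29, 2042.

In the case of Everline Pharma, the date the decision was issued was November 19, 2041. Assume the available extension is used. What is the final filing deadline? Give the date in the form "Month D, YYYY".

February 11, 2042

21 calendar days after November 19, 2041 is December 10, 2041.
December 10, 2041 is a listed holiday; the next business day is December 11, 2041 (Wednesday).
The 2 months extension carries December 11, 2041 to February 11, 2042.
Since February 11, 2042 is a Tuesday and not a holiday, the date is unchanged.
So the filing is due February 11, 2042.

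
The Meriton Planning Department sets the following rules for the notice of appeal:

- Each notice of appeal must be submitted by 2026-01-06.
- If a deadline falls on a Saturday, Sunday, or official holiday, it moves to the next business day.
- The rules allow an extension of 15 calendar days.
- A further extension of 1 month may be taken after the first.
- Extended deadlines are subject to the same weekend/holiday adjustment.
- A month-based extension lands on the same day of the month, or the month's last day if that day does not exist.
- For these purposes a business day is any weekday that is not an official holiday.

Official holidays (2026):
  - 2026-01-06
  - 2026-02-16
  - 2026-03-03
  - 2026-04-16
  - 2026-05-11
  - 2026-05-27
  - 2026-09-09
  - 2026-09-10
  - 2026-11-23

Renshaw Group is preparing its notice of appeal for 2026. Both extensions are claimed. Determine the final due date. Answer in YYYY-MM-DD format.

The stated deadline is 2026-01-06.
Because 2026-01-06 is a listed holiday, the deadline becomes 2026-01-07 (Wednesday).
The 15-calendar-day extension moves the deadline from 2026-01-07 to 2026-01-22.
2026-01-22 (Thursday) is already a business day.
The 1 month extension carries 2026-01-22 to 2026-02-22.
2026-02-22 falls on a Sunday. Rolling to the next business day gives 2026-02-23, a Monday.
Deadline: 2026-02-23.

2026-02-23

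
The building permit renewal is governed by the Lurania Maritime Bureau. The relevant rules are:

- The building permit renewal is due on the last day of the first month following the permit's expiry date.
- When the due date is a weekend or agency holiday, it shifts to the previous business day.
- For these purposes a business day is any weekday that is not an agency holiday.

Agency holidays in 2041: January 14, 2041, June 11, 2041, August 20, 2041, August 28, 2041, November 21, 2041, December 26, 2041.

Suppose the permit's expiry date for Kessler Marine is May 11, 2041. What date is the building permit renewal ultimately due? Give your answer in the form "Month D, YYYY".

1 month after May 11, 2041 is June 2041; that month ends on June 30, 2041.
June 30, 2041 is a Sunday, so it moves to the preceding business day, June 28, 2041 (Friday).
The final due date is June 28, 2041.

June 28, 2041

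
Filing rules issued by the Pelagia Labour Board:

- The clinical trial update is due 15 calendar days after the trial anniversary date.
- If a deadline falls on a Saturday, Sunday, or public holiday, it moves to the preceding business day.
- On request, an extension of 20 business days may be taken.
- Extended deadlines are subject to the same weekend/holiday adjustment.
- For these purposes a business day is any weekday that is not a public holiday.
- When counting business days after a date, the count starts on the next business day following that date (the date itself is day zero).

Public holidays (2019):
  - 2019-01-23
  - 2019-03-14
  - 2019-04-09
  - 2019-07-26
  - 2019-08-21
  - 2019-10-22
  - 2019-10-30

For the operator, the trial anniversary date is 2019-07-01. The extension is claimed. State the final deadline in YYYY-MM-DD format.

Adding 15 calendar days to 2019-07-01 gives 2019-07-16.
Since 2019-07-16 is a Tuesday and not a holiday, the date is unchanged.
Counting 20 further business days from 2019-07-16 reaches 2019-08-14.
2019-08-14 (Wednesday) is already a business day.
The final due date is 2019-08-14.

2019-08-14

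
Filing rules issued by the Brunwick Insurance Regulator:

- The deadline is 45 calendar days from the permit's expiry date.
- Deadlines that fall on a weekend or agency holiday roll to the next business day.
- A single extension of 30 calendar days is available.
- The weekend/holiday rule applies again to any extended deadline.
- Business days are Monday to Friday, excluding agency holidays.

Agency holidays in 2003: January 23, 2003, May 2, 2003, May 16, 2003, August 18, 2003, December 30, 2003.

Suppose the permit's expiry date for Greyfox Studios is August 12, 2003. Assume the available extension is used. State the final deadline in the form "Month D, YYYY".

October 27, 2003

45 calendar days after August 12, 2003 is September 26, 2003.
September 26, 2003 falls on a Friday, which is a business day, so no adjustment is needed.
Add the 30 calendar-day extension to September 26, 2003: October 26, 2003.
October 26, 2003 falls on a Sunday. Rolling to the next business day gives October 27, 2003, a Monday.
Final deadline: October 27, 2003.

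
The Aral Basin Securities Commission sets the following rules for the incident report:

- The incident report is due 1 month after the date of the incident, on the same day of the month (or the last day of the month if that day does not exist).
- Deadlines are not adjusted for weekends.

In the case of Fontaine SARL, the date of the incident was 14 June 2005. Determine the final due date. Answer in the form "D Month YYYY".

14 July 2005

1 month from 14 June 2005 is 14 July 2005.
14 July 2005 is a Thursday; no weekend or holiday adjustment applies.
So the filing is due 14 July 2005.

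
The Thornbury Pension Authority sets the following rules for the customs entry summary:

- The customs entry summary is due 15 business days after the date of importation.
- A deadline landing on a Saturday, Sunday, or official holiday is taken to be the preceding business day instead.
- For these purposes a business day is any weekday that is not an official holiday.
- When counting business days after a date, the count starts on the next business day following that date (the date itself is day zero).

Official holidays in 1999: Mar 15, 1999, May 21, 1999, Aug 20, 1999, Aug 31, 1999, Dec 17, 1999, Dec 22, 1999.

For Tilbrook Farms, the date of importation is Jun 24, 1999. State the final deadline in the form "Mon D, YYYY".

15 business days after Jun 24, 1999, excluding weekends and holidays, is Jul 15, 1999.
Jul 15, 1999 is a Thursday and not a listed holiday, so it stands.
Final deadline: Jul 15, 1999.

Jul 15, 1999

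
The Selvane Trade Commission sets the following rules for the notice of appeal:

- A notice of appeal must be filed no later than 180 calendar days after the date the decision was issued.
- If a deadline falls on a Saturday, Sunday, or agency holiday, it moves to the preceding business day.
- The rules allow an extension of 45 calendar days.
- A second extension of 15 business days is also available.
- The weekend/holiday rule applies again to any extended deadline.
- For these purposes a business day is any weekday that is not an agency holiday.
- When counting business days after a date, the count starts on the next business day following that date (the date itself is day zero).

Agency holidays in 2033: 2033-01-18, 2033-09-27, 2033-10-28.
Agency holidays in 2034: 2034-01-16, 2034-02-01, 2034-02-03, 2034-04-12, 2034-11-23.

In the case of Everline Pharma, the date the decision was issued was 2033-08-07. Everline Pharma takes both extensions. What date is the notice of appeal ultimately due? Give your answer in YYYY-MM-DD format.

Trigger date 2033-08-07 + 180 calendar days = 2034-02-03.
Because 2034-02-03 is a listed holiday, the deadline becomes 2034-02-02 (Thursday).
Applying the 45-calendar-day extension: 2034-02-02 + 45 days = 2034-03-19.
Because 2034-03-19 is a Sunday, the deadline becomes 2034-03-17 (Friday).
Applying the 15-business-day extension: 15 business days after 2034-03-17 is 2034-04-07.
Since 2034-04-07 is a Friday and not a holiday, the date is unchanged.
So the filing is due 2034-04-07.

2034-04-07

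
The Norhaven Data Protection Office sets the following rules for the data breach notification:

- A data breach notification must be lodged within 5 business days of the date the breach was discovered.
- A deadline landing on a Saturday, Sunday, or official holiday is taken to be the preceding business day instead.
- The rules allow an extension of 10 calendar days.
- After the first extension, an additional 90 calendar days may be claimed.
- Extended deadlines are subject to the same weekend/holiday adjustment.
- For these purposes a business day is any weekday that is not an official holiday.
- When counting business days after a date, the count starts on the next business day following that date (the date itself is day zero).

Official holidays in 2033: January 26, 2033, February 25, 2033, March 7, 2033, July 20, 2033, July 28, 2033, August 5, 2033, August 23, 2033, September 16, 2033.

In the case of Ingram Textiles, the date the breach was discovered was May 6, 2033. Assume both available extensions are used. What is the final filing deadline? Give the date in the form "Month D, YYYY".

August 19, 2033

5 business days after May 6, 2033, excluding weekends and holidays, is May 13, 2033.
May 13, 2033 falls on a Friday, which is a business day, so no adjustment is needed.
Applying the 10-calendar-day extension: May 13, 2033 + 10 days = May 23, 2033.
May 23, 2033 is a Monday and not a listed holiday, so it stands.
The 90-calendar-day extension moves the deadline from May 23, 2033 to August 21, 2033.
August 21, 2033 is a Sunday, so it moves to the preceding business day, August 19, 2033 (Friday).
Deadline: August 19, 2033.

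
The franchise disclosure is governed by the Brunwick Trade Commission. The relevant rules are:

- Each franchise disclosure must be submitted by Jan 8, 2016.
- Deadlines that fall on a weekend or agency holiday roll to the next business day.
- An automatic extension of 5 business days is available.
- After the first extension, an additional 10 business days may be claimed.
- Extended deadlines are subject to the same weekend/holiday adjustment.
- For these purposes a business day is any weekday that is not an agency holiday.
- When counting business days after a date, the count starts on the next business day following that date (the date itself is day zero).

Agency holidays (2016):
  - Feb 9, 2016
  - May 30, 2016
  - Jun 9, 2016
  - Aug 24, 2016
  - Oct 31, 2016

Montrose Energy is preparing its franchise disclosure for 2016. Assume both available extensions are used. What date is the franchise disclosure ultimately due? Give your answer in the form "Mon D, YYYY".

Jan 29, 2016

The stated deadline is Jan 8, 2016.
Jan 8, 2016 (Friday) is already a business day.
The 5-business-day extension runs from Jan 8, 2016 to Jan 15, 2016.
Jan 15, 2016 is a Friday and not a listed holiday, so it stands.
Applying the 10-business-day extension: 10 business days after Jan 15, 2016 is Jan 29, 2016.
Jan 29, 2016 (Friday) is already a business day.
So the filing is due Jan 29, 2016.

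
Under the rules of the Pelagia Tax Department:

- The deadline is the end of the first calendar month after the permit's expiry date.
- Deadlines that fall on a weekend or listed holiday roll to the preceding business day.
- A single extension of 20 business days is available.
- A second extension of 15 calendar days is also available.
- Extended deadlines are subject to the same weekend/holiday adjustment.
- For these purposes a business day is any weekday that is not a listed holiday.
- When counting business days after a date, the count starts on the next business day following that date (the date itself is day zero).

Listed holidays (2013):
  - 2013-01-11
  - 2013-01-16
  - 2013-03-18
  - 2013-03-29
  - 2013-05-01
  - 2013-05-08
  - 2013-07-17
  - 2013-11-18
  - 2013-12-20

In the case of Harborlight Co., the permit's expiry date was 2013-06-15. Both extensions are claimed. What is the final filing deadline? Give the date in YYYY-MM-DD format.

1 month after 2013-06-15 falls in July 2013; the last day of that month is 2013-07-31.
2013-07-31 (Wednesday) is already a business day.
Applying the 20-business-day extension: 20 business days after 2013-07-31 is 2013-08-28.
Since 2013-08-28 is a Wednesday and not a holiday, the date is unchanged.
With the 15-day extension, 2013-08-28 becomes 2013-09-12.
2013-09-12 is a Thursday and not a listed holiday, so it stands.
Deadline: 2013-09-12.

2013-09-12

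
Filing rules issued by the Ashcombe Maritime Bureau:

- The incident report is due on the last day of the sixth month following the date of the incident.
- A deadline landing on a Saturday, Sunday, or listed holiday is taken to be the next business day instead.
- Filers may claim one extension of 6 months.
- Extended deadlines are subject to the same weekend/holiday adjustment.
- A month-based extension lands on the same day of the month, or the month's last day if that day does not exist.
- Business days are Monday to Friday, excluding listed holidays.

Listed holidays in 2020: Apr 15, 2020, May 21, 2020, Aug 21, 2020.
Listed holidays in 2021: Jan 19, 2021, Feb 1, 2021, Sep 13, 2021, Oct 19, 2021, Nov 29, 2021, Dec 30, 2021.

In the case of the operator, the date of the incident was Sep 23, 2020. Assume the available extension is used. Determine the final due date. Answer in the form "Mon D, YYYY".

6 months after Sep 23, 2020 is March 2021; that month ends on Mar 31, 2021.
Mar 31, 2021 is a Wednesday and not a listed holiday, so it stands.
Add 6 months to Mar 31, 2021: Sep 30, 2021 (day 31 does not exist in September, so the month's last day is used).
Sep 30, 2021 is a Thursday and not a listed holiday, so it stands.
The final due date is Sep 30, 2021.

Sep 30, 2021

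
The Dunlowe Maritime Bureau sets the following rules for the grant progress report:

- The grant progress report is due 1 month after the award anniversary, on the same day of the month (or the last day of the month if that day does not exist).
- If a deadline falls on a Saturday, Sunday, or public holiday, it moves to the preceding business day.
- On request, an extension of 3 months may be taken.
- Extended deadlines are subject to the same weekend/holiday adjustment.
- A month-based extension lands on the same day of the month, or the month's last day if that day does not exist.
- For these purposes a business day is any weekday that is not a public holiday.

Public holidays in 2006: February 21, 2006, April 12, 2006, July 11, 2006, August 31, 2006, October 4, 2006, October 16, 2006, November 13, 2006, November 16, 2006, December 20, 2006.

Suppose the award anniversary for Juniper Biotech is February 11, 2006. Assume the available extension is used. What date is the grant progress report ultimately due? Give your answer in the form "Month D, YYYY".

June 9, 2006

1 month from February 11, 2006 is March 11, 2006.
Because March 11, 2006 is a Saturday, the deadline becomes March 10, 2006 (Friday).
Add 3 months to March 10, 2006: June 10, 2006.
June 10, 2006 falls on a Saturday. Rolling to the preceding business day gives June 9, 2006, a Friday.
So the filing is due June 9, 2006.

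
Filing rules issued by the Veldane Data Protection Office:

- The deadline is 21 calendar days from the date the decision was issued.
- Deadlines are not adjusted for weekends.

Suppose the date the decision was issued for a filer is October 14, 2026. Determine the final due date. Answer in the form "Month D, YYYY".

21 calendar days after October 14, 2026 is November 4, 2026.
November 4, 2026 is a Wednesday; no weekend or holiday adjustment applies.
Final deadline: November 4, 2026.

November 4, 2026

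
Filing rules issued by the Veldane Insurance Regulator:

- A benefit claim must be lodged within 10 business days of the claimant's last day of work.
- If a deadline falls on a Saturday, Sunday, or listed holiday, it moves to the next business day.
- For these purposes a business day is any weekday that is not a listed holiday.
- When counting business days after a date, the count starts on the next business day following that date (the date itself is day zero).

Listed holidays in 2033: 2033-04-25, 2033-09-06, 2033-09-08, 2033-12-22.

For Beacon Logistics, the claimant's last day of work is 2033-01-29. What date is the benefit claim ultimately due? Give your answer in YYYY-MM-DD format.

2033-02-11

10 business days after 2033-01-29, excluding weekends and holidays, is 2033-02-11.
2033-02-11 is a Friday and not a listed holiday, so it stands.
Final deadline: 2033-02-11.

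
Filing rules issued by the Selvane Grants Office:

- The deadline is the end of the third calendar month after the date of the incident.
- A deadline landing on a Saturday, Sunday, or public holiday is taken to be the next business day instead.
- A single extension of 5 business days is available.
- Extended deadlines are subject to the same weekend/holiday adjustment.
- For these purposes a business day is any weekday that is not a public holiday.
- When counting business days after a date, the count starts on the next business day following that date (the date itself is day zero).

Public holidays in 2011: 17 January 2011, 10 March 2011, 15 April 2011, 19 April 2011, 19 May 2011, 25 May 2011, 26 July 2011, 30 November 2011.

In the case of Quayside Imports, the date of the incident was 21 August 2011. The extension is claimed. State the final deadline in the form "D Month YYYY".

3 months after 21 August 2011 falls in November 2011; the last day of that month is 30 November 2011.
Because 30 November 2011 is a listed holiday, the deadline becomes 1 December 2011 (Thursday).
The 5-business-day extension runs from 1 December 2011 to 8 December 2011.
8 December 2011 (Thursday) is already a business day.
Final deadline: 8 December 2011.

8 December 2011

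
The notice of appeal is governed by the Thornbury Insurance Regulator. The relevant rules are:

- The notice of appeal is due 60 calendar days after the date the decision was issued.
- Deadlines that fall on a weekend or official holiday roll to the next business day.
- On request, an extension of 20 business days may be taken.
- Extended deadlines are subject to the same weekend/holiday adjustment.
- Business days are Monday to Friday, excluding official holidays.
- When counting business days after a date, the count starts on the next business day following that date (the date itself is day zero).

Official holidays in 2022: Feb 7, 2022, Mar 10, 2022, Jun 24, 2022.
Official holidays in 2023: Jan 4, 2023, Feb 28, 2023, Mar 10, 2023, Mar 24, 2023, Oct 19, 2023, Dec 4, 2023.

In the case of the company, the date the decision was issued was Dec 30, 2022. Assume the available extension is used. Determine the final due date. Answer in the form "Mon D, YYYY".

60 calendar days after Dec 30, 2022 is Feb 28, 2023.
Feb 28, 2023 falls on a listed holiday. Rolling to the next business day gives Mar 1, 2023, a Wednesday.
Applying the 20-business-day extension: 20 business days after Mar 1, 2023 is Mar 31, 2023.
Mar 31, 2023 falls on a Friday, which is a business day, so no adjustment is needed.
Final deadline: Mar 31, 2023.

Mar 31, 2023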